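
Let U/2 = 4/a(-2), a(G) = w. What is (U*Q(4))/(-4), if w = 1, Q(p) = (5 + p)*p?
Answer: -72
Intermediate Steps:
Q(p) = p*(5 + p)
a(G) = 1
U = 8 (U = 2*(4/1) = 2*(4*1) = 2*4 = 8)
(U*Q(4))/(-4) = (8*(4*(5 + 4)))/(-4) = (8*(4*9))*(-1/4) = (8*36)*(-1/4) = 288*(-1/4) = -72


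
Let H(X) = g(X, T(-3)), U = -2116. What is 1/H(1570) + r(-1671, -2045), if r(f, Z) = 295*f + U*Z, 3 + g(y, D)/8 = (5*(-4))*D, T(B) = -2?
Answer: 1134945401/296 ≈ 3.8343e+6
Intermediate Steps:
g(y, D) = -24 - 160*D (g(y, D) = -24 + 8*((5*(-4))*D) = -24 + 8*(-20*D) = -24 - 160*D)
H(X) = 296 (H(X) = -24 - 160*(-2) = -24 + 320 = 296)
r(f, Z) = -2116*Z + 295*f (r(f, Z) = 295*f - 2116*Z = -2116*Z + 295*f)
1/H(1570) + r(-1671, -2045) = 1/296 + (-2116*(-2045) + 295*(-1671)) = 1/296 + (4327220 - 492945) = 1/296 + 3834275 = 1134945401/296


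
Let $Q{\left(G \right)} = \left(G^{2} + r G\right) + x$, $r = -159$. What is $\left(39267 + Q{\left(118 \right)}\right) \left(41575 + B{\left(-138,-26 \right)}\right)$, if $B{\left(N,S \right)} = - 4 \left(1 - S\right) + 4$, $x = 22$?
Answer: $1428717421$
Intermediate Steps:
$Q{\left(G \right)} = 22 + G^{2} - 159 G$ ($Q{\left(G \right)} = \left(G^{2} - 159 G\right) + 22 = 22 + G^{2} - 159 G$)
$B{\left(N,S \right)} = 4 S$ ($B{\left(N,S \right)} = \left(-4 + 4 S\right) + 4 = 4 S$)
$\left(39267 + Q{\left(118 \right)}\right) \left(41575 + B{\left(-138,-26 \right)}\right) = \left(39267 + \left(22 + 118^{2} - 18762\right)\right) \left(41575 + 4 \left(-26\right)\right) = \left(39267 + \left(22 + 13924 - 18762\right)\right) \left(41575 - 104\right) = \left(39267 - 4816\right) 41471 = 34451 \cdot 41471 = 1428717421$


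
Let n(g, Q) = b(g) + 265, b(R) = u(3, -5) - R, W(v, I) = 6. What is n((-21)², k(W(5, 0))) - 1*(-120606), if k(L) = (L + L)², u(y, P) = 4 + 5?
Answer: 120439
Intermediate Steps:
u(y, P) = 9
b(R) = 9 - R
k(L) = 4*L² (k(L) = (2*L)² = 4*L²)
n(g, Q) = 274 - g (n(g, Q) = (9 - g) + 265 = 274 - g)
n((-21)², k(W(5, 0))) - 1*(-120606) = (274 - 1*(-21)²) - 1*(-120606) = (274 - 1*441) + 120606 = (274 - 441) + 120606 = -167 + 120606 = 120439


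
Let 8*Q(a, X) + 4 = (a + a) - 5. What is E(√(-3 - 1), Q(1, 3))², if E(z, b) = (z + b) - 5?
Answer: 1953/64 - 47*I/2 ≈ 30.516 - 23.5*I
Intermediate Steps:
Q(a, X) = -9/8 + a/4 (Q(a, X) = -½ + ((a + a) - 5)/8 = -½ + (2*a - 5)/8 = -½ + (-5 + 2*a)/8 = -½ + (-5/8 + a/4) = -9/8 + a/4)
E(z, b) = -5 + b + z (E(z, b) = (b + z) - 5 = -5 + b + z)
E(√(-3 - 1), Q(1, 3))² = (-5 + (-9/8 + (¼)*1) + √(-3 - 1))² = (-5 + (-9/8 + ¼) + √(-4))² = (-5 - 7/8 + 2*I)² = (-47/8 + 2*I)²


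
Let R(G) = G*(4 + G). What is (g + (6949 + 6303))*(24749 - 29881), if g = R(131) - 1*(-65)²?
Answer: -137085984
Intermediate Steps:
g = 13460 (g = 131*(4 + 131) - 1*(-65)² = 131*135 - 1*4225 = 17685 - 4225 = 13460)
(g + (6949 + 6303))*(24749 - 29881) = (13460 + (6949 + 6303))*(24749 - 29881) = (13460 + 13252)*(-5132) = 26712*(-5132) = -137085984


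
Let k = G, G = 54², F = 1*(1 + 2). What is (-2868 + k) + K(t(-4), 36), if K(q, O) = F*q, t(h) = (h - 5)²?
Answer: 291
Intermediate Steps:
F = 3 (F = 1*3 = 3)
t(h) = (-5 + h)²
K(q, O) = 3*q
G = 2916
k = 2916
(-2868 + k) + K(t(-4), 36) = (-2868 + 2916) + 3*(-5 - 4)² = 48 + 3*(-9)² = 48 + 3*81 = 48 + 243 = 291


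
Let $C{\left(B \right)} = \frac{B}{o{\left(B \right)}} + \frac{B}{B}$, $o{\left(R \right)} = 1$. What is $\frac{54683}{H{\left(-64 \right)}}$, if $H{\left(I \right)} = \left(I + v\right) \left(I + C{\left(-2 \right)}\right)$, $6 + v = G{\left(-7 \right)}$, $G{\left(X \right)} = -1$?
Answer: $\frac{54683}{4615} \approx 11.849$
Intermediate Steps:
$C{\left(B \right)} = 1 + B$ ($C{\left(B \right)} = \frac{B}{1} + \frac{B}{B} = B 1 + 1 = B + 1 = 1 + B$)
$v = -7$ ($v = -6 - 1 = -7$)
$H{\left(I \right)} = \left(-1 + I\right) \left(-7 + I\right)$ ($H{\left(I \right)} = \left(I - 7\right) \left(I + \left(1 - 2\right)\right) = \left(-7 + I\right) \left(I - 1\right) = \left(-7 + I\right) \left(-1 + I\right) = \left(-1 + I\right) \left(-7 + I\right)$)
$\frac{54683}{H{\left(-64 \right)}} = \frac{54683}{7 + \left(-64\right)^{2} - -512} = \frac{54683}{7 + 4096 + 512} = \frac{54683}{4615}$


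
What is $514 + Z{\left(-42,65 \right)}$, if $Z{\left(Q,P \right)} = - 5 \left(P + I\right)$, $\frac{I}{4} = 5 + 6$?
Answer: $-31$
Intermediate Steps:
$I = 44$ ($I = 4 \left(5 + 6\right) = 4 \cdot 11 = 44$)
$Z{\left(Q,P \right)} = -220 - 5 P$ ($Z{\left(Q,P \right)} = - 5 \left(P + 44\right) = - 5 \left(44 + P\right) = -220 - 5 P$)
$514 + Z{\left(-42,65 \right)} = 514 - 545 = -31$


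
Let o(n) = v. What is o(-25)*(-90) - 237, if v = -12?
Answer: 843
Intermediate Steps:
o(n) = -12
o(-25)*(-90) - 237 = -12*(-90) - 237 = 1080 - 237 = 843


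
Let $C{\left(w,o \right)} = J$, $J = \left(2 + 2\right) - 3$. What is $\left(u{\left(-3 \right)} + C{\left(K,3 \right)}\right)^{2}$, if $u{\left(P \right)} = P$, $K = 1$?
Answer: $4$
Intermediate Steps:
$J = 1$ ($J = 4 - 3 = 1$)
$C{\left(w,o \right)} = 1$
$\left(u{\left(-3 \right)} + C{\left(K,3 \right)}\right)^{2} = \left(-3 + 1\right)^{2} = \left(-2\right)^{2} = 4$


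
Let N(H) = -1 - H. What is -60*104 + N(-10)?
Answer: -6231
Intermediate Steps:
-60*104 + N(-10) = -60*104 + (-1 - 1*(-10)) = -6240 + (-1 + 10) = -6240 + 9 = -6231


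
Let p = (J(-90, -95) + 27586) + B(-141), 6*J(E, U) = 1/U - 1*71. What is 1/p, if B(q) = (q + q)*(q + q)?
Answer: 285/30522977 ≈ 9.3372e-6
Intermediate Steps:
B(q) = 4*q**2 (B(q) = (2*q)*(2*q) = 4*q**2)
J(E, U) = -71/6 + 1/(6*U) (J(E, U) = (1/U - 1*71)/6 = (1/U - 71)/6 = (-71 + 1/U)/6 = -71/6 + 1/(6*U))
p = 30522977/285 (p = ((1/6)*(1 - 71*(-95))/(-95) + 27586) + 4*(-141)**2 = ((1/6)*(-1/95)*(1 + 6745) + 27586) + 4*19881 = ((1/6)*(-1/95)*6746 + 27586) + 79524 = (-3373/285 + 27586) + 79524 = 7858637/285 + 79524 = 30522977/285 ≈ 1.0710e+5)
1/p = 1/(30522977/285) = 285/30522977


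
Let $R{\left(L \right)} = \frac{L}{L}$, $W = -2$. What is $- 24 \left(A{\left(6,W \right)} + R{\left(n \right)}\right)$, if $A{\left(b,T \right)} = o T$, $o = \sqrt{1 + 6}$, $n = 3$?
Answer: $-24 + 48 \sqrt{7} \approx 103.0$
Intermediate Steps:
$R{\left(L \right)} = 1$
$o = \sqrt{7} \approx 2.6458$
$A{\left(b,T \right)} = T \sqrt{7}$ ($A{\left(b,T \right)} = \sqrt{7} T = T \sqrt{7}$)
$- 24 \left(A{\left(6,W \right)} + R{\left(n \right)}\right) = - 24 \left(- 2 \sqrt{7} + 1\right) = - 24 \left(1 - 2 \sqrt{7}\right) = -24 + 48 \sqrt{7}$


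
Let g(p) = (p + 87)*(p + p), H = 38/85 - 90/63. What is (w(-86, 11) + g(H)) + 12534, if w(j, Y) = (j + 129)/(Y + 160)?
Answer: 748579683157/60538275 ≈ 12365.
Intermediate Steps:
w(j, Y) = (129 + j)/(160 + Y)
H = -584/595 (H = 38*(1/85) - 90*1/63 = 38/85 - 10/7 = -584/595 ≈ -0.98151)
g(p) = 2*p*(87 + p) (g(p) = (87 + p)*(2*p) = 2*p*(87 + p))
(w(-86, 11) + g(H)) + 12534 = ((129 - 86)/(160 + 11) + 2*(-584/595)*(87 - 584/595)) + 12534 = (43/171 + 2*(-584/595)*(51181/595)) + 12534 = ((1/171)*43 - 59779408/354025) + 12534 = (43/171 - 59779408/354025) + 12534 = -10207055693/60538275 + 12534 = 748579683157/60538275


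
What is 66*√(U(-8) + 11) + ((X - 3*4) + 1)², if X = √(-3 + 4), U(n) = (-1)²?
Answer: 100 + 132*√3 ≈ 328.63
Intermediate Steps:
U(n) = 1
X = 1 (X = √1 = 1)
66*√(U(-8) + 11) + ((X - 3*4) + 1)² = 66*√(1 + 11) + ((1 - 3*4) + 1)² = 66*√12 + ((1 - 12) + 1)² = 66*(2*√3) + (-11 + 1)² = 132*√3 + (-10)² = 132*√3 + 100 = 100 + 132*√3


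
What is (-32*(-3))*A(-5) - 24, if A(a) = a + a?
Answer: -984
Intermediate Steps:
A(a) = 2*a
(-32*(-3))*A(-5) - 24 = (-32*(-3))*(2*(-5)) - 24 = 96*(-10) - 24 = -960 - 24 = -984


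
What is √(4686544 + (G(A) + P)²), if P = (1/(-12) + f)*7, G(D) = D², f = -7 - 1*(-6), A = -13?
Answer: √678614305/12 ≈ 2170.9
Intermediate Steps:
f = -1 (f = -7 + 6 = -1)
P = -91/12 (P = (1/(-12) - 1)*7 = (-1/12 - 1)*7 = -13/12*7 = -91/12 ≈ -7.5833)
√(4686544 + (G(A) + P)²) = √(4686544 + ((-13)² - 91/12)²) = √(4686544 + (169 - 91/12)²) = √(4686544 + (1937/12)²) = √(4686544 + 3751969/144) = √(678614305/144) = √678614305/12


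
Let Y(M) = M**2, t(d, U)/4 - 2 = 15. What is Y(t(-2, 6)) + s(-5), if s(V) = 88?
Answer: 4712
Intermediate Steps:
t(d, U) = 68 (t(d, U) = 8 + 4*15 = 8 + 60 = 68)
Y(t(-2, 6)) + s(-5) = 68**2 + 88 = 4624 + 88 = 4712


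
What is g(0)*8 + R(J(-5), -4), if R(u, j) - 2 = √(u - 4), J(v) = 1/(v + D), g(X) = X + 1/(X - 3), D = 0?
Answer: -⅔ + I*√105/5 ≈ -0.66667 + 2.0494*I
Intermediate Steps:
g(X) = X + 1/(-3 + X)
J(v) = 1/v (J(v) = 1/(v + 0) = 1/v)
R(u, j) = 2 + √(-4 + u) (R(u, j) = 2 + √(u - 4) = 2 + √(-4 + u))
g(0)*8 + R(J(-5), -4) = ((1 + 0² - 3*0)/(-3 + 0))*8 + (2 + √(-4 + 1/(-5))) = ((1 + 0 + 0)/(-3))*8 + (2 + √(-4 - ⅕)) = -⅓*1*8 + (2 + √(-21/5)) = -⅓*8 + (2 + I*√105/5) = -8/3 + (2 + I*√105/5) = -⅔ + I*√105/5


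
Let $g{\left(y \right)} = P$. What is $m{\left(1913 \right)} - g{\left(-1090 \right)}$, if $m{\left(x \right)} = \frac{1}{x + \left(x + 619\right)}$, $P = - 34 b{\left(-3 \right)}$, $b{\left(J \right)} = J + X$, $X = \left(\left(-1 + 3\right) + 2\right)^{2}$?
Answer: $\frac{1964691}{4445} \approx 442.0$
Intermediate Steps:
$X = 16$ ($X = \left(2 + 2\right)^{2} = 4^{2} = 16$)
$b{\left(J \right)} = 16 + J$ ($b{\left(J \right)} = J + 16 = 16 + J$)
$P = -442$ ($P = - 34 \left(16 - 3\right) = \left(-34\right) 13 = -442$)
$g{\left(y \right)} = -442$
$m{\left(x \right)} = \frac{1}{619 + 2 x}$ ($m{\left(x \right)} = \frac{1}{x + \left(619 + x\right)} = \frac{1}{619 + 2 x}$)
$m{\left(1913 \right)} - g{\left(-1090 \right)} = \frac{1}{619 + 2 \cdot 1913} - -442 = \frac{1}{619 + 3826} + 442 = \frac{1}{4445} + 442 = \frac{1964691}{4445}$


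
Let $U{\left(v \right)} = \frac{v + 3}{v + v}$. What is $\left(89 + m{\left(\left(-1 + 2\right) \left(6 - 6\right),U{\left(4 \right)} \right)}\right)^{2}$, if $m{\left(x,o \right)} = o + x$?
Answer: $\frac{516961}{64} \approx 8077.5$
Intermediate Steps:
$U{\left(v \right)} = \frac{3 + v}{2 v}$
$\left(89 + m{\left(\left(-1 + 2\right) \left(6 - 6\right),U{\left(4 \right)} \right)}\right)^{2} = \left(89 + \left(\frac{3 + 4}{2 \cdot 4} + \left(-1 + 2\right) \left(6 - 6\right)\right)\right)^{2} = \left(89 + \left(\frac{1}{2} \cdot \frac{1}{4} \cdot 7 + 1 \cdot 0\right)\right)^{2} = \left(89 + \left(\frac{7}{8} + 0\right)\right)^{2} = \left(89 + \frac{7}{8}\right)^{2} = \left(\frac{719}{8}\right)^{2} = \frac{516961}{64}$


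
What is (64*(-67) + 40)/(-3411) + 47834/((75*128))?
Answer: 11330143/1819200 ≈ 6.2281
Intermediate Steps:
(64*(-67) + 40)/(-3411) + 47834/((75*128)) = (-4288 + 40)*(-1/3411) + 47834/9600 = -4248*(-1/3411) + 47834*(1/9600) = 472/379 + 23917/4800 = 11330143/1819200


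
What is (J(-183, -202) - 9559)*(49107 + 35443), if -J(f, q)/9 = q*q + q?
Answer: -31704305350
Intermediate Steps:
J(f, q) = -9*q - 9*q**2 (J(f, q) = -9*(q*q + q) = -9*(q**2 + q) = -9*(q + q**2) = -9*q - 9*q**2)
(J(-183, -202) - 9559)*(49107 + 35443) = (-9*(-202)*(1 - 202) - 9559)*(49107 + 35443) = (-9*(-202)*(-201) - 9559)*84550 = (-365418 - 9559)*84550 = -374977*84550 = -31704305350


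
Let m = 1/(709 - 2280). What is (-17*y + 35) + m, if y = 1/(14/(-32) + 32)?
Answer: 27339608/793355 ≈ 34.461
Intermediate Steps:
m = -1/1571 (m = 1/(-1571) = -1/1571 ≈ -0.00063654)
y = 16/505 (y = 1/(14*(-1/32) + 32) = 1/(-7/16 + 32) = 1/(505/16) = 16/505 ≈ 0.031683)
(-17*y + 35) + m = (-17*16/505 + 35) - 1/1571 = (-272/505 + 35) - 1/1571 = 17403/505 - 1/1571 = 27339608/793355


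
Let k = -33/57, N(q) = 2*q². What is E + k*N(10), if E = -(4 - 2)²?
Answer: -2276/19 ≈ -119.79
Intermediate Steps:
k = -11/19 (k = -33*1/57 = -11/19 ≈ -0.57895)
E = -4 (E = -1*2² = -1*4 = -4)
E + k*N(10) = -4 - 22*10²/19 = -4 - 22*100/19 = -4 - 11/19*200 = -4 - 2200/19 = -2276/19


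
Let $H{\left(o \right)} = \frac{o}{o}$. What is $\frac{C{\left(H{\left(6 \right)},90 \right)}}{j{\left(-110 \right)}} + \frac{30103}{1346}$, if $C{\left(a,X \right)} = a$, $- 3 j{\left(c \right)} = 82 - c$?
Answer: $\frac{962623}{43072} \approx 22.349$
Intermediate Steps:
$j{\left(c \right)} = - \frac{82}{3} + \frac{c}{3}$ ($j{\left(c \right)} = - \frac{82 - c}{3} = - \frac{82}{3} + \frac{c}{3}$)
$H{\left(o \right)} = 1$
$\frac{C{\left(H{\left(6 \right)},90 \right)}}{j{\left(-110 \right)}} + \frac{30103}{1346} = 1 \frac{1}{- \frac{82}{3} + \frac{1}{3} \left(-110\right)} + \frac{30103}{1346} = 1 \frac{1}{- \frac{82}{3} - \frac{110}{3}} + 30103 \cdot \frac{1}{1346} = 1 \frac{1}{-64} + \frac{30103}{1346} = 1 \left(- \frac{1}{64}\right) + \frac{30103}{1346} = - \frac{1}{64} + \frac{30103}{1346} = \frac{962623}{43072}$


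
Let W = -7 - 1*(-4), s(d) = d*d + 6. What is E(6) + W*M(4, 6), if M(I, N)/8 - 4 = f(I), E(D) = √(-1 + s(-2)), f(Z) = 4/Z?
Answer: -117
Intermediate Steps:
s(d) = 6 + d² (s(d) = d² + 6 = 6 + d²)
E(D) = 3 (E(D) = √(-1 + (6 + (-2)²)) = √(-1 + (6 + 4)) = √(-1 + 10) = √9 = 3)
W = -3 (W = -7 + 4 = -3)
M(I, N) = 32 + 32/I (M(I, N) = 32 + 8*(4/I) = 32 + 32/I)
E(6) + W*M(4, 6) = 3 - 3*(32 + 32/4) = 3 - 3*(32 + 32*(¼)) = 3 - 3*(32 + 8) = 3 - 3*40 = 3 - 120 = -117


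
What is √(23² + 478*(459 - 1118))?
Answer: I*√314473 ≈ 560.78*I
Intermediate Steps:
√(23² + 478*(459 - 1118)) = √(529 + 478*(-659)) = √(529 - 315002) = √(-314473) = I*√314473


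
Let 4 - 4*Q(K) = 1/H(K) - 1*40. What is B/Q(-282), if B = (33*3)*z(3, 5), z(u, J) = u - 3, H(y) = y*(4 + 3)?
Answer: 0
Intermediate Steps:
H(y) = 7*y (H(y) = y*7 = 7*y)
z(u, J) = -3 + u
B = 0 (B = (33*3)*(-3 + 3) = 99*0 = 0)
Q(K) = 11 - 1/(28*K) (Q(K) = 1 - (1/(7*K) - 1*40)/4 = 1 - (1/(7*K) - 40)/4 = 1 - (-40 + 1/(7*K))/4 = 1 + (10 - 1/(28*K)) = 11 - 1/(28*K))
B/Q(-282) = 0/(11 - 1/28/(-282)) = 0/(11 - 1/28*(-1/282)) = 0/(11 + 1/7896) = 0/(86857/7896) = 0*(7896/86857) = 0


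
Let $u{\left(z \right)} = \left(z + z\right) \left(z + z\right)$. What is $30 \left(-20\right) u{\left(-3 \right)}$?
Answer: $-21600$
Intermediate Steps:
$u{\left(z \right)} = 4 z^{2}$ ($u{\left(z \right)} = 2 z 2 z = 4 z^{2}$)
$30 \left(-20\right) u{\left(-3 \right)} = 30 \left(-20\right) 4 \left(-3\right)^{2} = - 600 \cdot 4 \cdot 9 = \left(-600\right) 36 = -21600$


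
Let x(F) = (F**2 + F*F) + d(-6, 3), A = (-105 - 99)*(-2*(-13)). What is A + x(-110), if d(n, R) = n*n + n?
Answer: 18926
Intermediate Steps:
d(n, R) = n + n**2 (d(n, R) = n**2 + n = n + n**2)
A = -5304 (A = -204*26 = -5304)
x(F) = 30 + 2*F**2 (x(F) = (F**2 + F*F) - 6*(1 - 6) = (F**2 + F**2) - 6*(-5) = 2*F**2 + 30 = 30 + 2*F**2)
A + x(-110) = -5304 + (30 + 2*(-110)**2) = -5304 + (30 + 2*12100) = -5304 + (30 + 24200) = -5304 + 24230 = 18926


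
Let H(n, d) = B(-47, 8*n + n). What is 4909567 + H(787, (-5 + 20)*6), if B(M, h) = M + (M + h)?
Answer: 4916556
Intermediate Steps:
B(M, h) = h + 2*M
H(n, d) = -94 + 9*n (H(n, d) = (8*n + n) + 2*(-47) = 9*n - 94 = -94 + 9*n)
4909567 + H(787, (-5 + 20)*6) = 4909567 + (-94 + 9*787) = 4909567 + (-94 + 7083) = 4909567 + 6989 = 4916556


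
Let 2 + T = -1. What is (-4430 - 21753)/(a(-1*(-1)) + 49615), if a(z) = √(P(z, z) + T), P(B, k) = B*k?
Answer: -1299069545/2461648227 + 26183*I*√2/2461648227 ≈ -0.52772 + 1.5042e-5*I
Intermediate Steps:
T = -3 (T = -2 - 1 = -3)
a(z) = √(-3 + z²) (a(z) = √(z*z - 3) = √(z² - 3) = √(-3 + z²))
(-4430 - 21753)/(a(-1*(-1)) + 49615) = (-4430 - 21753)/(√(-3 + (-1*(-1))²) + 49615) = -26183/(√(-3 + 1²) + 49615) = -26183/(√(-3 + 1) + 49615) = -26183/(√(-2) + 49615) = -26183/(I*√2 + 49615) = -26183/(49615 + I*√2)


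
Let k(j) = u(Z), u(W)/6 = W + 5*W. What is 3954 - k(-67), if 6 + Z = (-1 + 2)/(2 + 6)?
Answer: 8331/2 ≈ 4165.5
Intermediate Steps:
Z = -47/8 (Z = -6 + (-1 + 2)/(2 + 6) = -6 + 1/8 = -6 + 1*(⅛) = -6 + ⅛ = -47/8 ≈ -5.8750)
u(W) = 36*W (u(W) = 6*(W + 5*W) = 6*(6*W) = 36*W)
k(j) = -423/2 (k(j) = 36*(-47/8) = -423/2)
3954 - k(-67) = 3954 - 1*(-423/2) = 3954 + 423/2 = 8331/2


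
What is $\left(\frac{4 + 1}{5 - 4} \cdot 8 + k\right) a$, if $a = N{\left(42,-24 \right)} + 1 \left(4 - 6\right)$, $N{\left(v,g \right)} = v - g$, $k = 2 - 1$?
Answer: $2624$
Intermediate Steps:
$k = 1$
$a = 64$ ($a = \left(42 - -24\right) + 1 \left(4 - 6\right) = \left(42 + 24\right) + 1 \left(-2\right) = 66 - 2 = 64$)
$\left(\frac{4 + 1}{5 - 4} \cdot 8 + k\right) a = \left(\frac{4 + 1}{5 - 4} \cdot 8 + 1\right) 64 = \left(\frac{5}{1} \cdot 8 + 1\right) 64 = \left(5 \cdot 1 \cdot 8 + 1\right) 64 = \left(5 \cdot 8 + 1\right) 64 = \left(40 + 1\right) 64 = 41 \cdot 64 = 2624$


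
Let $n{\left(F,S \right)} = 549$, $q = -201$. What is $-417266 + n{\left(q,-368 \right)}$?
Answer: $-416717$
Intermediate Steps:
$-417266 + n{\left(q,-368 \right)} = -417266 + 549 = -416717$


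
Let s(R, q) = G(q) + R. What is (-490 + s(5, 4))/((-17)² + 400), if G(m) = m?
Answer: -37/53 ≈ -0.69811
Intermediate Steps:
s(R, q) = R + q (s(R, q) = q + R = R + q)
(-490 + s(5, 4))/((-17)² + 400) = (-490 + (5 + 4))/((-17)² + 400) = (-490 + 9)/(289 + 400) = -481/689 = -481*1/689 = -37/53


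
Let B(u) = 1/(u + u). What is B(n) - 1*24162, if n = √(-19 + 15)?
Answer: -24162 - I/4 ≈ -24162.0 - 0.25*I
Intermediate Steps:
n = 2*I (n = √(-4) = 2*I ≈ 2.0*I)
B(u) = 1/(2*u)
B(n) - 1*24162 = 1/(2*((2*I))) - 1*24162 = (-I/2)/2 - 24162 = -I/4 - 24162 = -24162 - I/4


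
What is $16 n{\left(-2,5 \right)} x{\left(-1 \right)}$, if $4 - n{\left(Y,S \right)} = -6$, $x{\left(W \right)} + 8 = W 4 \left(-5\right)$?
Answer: $1920$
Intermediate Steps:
$x{\left(W \right)} = -8 - 20 W$ ($x{\left(W \right)} = -8 + W 4 \left(-5\right) = -8 + 4 W \left(-5\right) = -8 - 20 W$)
$n{\left(Y,S \right)} = 10$ ($n{\left(Y,S \right)} = 4 - -6 = 4 + 6 = 10$)
$16 n{\left(-2,5 \right)} x{\left(-1 \right)} = 16 \cdot 10 \left(-8 - -20\right) = 160 \left(-8 + 20\right) = 160 \cdot 12 = 1920$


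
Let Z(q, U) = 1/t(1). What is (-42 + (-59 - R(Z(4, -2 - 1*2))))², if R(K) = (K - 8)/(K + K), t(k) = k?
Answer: 38025/4 ≈ 9506.3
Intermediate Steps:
Z(q, U) = 1 (Z(q, U) = 1/1 = 1)
R(K) = (-8 + K)/(2*K) (R(K) = (-8 + K)/((2*K)) = (-8 + K)*(1/(2*K)) = (-8 + K)/(2*K))
(-42 + (-59 - R(Z(4, -2 - 1*2))))² = (-42 + (-59 - (-8 + 1)/(2*1)))² = (-42 + (-59 - (-7)/2))² = (-42 + (-59 - 1*(-7/2)))² = (-42 + (-59 + 7/2))² = (-42 - 111/2)² = (-195/2)² = 38025/4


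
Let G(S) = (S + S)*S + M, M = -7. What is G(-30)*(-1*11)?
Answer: -19723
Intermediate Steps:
G(S) = -7 + 2*S² (G(S) = (S + S)*S - 7 = (2*S)*S - 7 = 2*S² - 7 = -7 + 2*S²)
G(-30)*(-1*11) = (-7 + 2*(-30)²)*(-1*11) = (-7 + 2*900)*(-11) = (-7 + 1800)*(-11) = 1793*(-11) = -19723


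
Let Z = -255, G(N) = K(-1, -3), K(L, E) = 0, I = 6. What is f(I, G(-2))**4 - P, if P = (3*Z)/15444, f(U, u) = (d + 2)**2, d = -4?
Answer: 439381/1716 ≈ 256.05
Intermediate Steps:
G(N) = 0
f(U, u) = 4 (f(U, u) = (-4 + 2)**2 = (-2)**2 = 4)
P = -85/1716 (P = (3*(-255))/15444 = -765*1/15444 = -85/1716 ≈ -0.049534)
f(I, G(-2))**4 - P = 4**4 - 1*(-85/1716) = 256 + 85/1716 = 439381/1716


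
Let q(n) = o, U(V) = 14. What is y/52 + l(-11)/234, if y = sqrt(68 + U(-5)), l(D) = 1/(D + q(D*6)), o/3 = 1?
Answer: -1/1872 + sqrt(82)/52 ≈ 0.17361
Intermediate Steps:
o = 3 (o = 3*1 = 3)
q(n) = 3
l(D) = 1/(3 + D) (l(D) = 1/(D + 3) = 1/(3 + D))
y = sqrt(82) (y = sqrt(68 + 14) = sqrt(82) ≈ 9.0554)
y/52 + l(-11)/234 = sqrt(82)/52 + 1/((3 - 11)*234) = sqrt(82)*(1/52) + (1/234)/(-8) = sqrt(82)/52 - 1/8*1/234 = sqrt(82)/52 - 1/1872 = -1/1872 + sqrt(82)/52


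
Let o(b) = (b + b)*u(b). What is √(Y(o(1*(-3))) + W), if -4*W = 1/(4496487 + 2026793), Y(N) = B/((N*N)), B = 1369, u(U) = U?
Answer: √3640956598291495/29354760 ≈ 2.0556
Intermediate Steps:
o(b) = 2*b² (o(b) = (b + b)*b = (2*b)*b = 2*b²)
Y(N) = 1369/N² (Y(N) = 1369/((N*N)) = 1369/(N²) = 1369/N²)
W = -1/26093120 (W = -1/(4*(4496487 + 2026793)) = -¼/6523280 = -¼*1/6523280 = -1/26093120 ≈ -3.8324e-8)
√(Y(o(1*(-3))) + W) = √(1369/(2*(1*(-3))²)² - 1/26093120) = √(1369/(2*(-3)²)² - 1/26093120) = √(1369/(2*9)² - 1/26093120) = √(1369/18² - 1/26093120) = √(1369*(1/324) - 1/26093120) = √(1369/324 - 1/26093120) = √(8930370239/2113542720) = √3640956598291495/29354760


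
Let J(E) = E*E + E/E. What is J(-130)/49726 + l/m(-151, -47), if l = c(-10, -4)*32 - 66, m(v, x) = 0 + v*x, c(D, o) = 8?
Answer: 2753071/7508626 ≈ 0.36665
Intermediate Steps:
m(v, x) = v*x
J(E) = 1 + E**2 (J(E) = E**2 + 1 = 1 + E**2)
l = 190 (l = 8*32 - 66 = 256 - 66 = 190)
J(-130)/49726 + l/m(-151, -47) = (1 + (-130)**2)/49726 + 190/((-151*(-47))) = (1 + 16900)*(1/49726) + 190/7097 = 16901*(1/49726) + 190*(1/7097) = 16901/49726 + 190/7097 = 2753071/7508626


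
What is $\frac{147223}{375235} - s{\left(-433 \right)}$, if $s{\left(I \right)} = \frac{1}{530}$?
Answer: $\frac{15530591}{39774910} \approx 0.39046$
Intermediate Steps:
$s{\left(I \right)} = \frac{1}{530}$
$\frac{147223}{375235} - s{\left(-433 \right)} = \frac{147223}{375235} - \frac{1}{530} = \frac{15530591}{39774910}$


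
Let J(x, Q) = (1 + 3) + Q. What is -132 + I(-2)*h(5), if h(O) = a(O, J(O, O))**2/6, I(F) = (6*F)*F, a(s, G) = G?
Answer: 192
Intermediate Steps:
J(x, Q) = 4 + Q
I(F) = 6*F**2
h(O) = (4 + O)**2/6
-132 + I(-2)*h(5) = -132 + (6*(-2)**2)*((4 + 5)**2/6) = -132 + (6*4)*((1/6)*9**2) = -132 + 24*((1/6)*81) = -132 + 24*(27/2) = -132 + 324 = 192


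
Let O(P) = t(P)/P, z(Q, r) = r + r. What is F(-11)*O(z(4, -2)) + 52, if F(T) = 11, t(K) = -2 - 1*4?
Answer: 137/2 ≈ 68.500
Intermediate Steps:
t(K) = -6 (t(K) = -2 - 4 = -6)
z(Q, r) = 2*r
O(P) = -6/P
F(-11)*O(z(4, -2)) + 52 = 11*(-6/(2*(-2))) + 52 = 11*(-6/(-4)) + 52 = 11*(-6*(-¼)) + 52 = 11*(3/2) + 52 = 33/2 + 52 = 137/2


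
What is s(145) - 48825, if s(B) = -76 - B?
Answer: -49046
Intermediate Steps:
s(145) - 48825 = (-76 - 1*145) - 48825 = (-76 - 145) - 48825 = -221 - 48825 = -49046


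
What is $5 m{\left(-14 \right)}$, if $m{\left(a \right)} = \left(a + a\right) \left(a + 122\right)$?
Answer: $-15120$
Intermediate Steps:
$m{\left(a \right)} = 2 a \left(122 + a\right)$
$5 m{\left(-14 \right)} = 5 \cdot 2 \left(-14\right) \left(122 - 14\right) = 5 \cdot 2 \left(-14\right) 108 = 5 \left(-3024\right) = -15120$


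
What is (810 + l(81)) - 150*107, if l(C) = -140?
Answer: -15380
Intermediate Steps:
(810 + l(81)) - 150*107 = (810 - 140) - 150*107 = 670 - 16050 = -15380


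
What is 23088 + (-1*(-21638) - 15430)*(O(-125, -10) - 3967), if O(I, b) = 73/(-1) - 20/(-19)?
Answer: -475963248/19 ≈ -2.5051e+7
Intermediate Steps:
O(I, b) = -1367/19 (O(I, b) = 73*(-1) - 20*(-1/19) = -73 + 20/19 = -1367/19)
23088 + (-1*(-21638) - 15430)*(O(-125, -10) - 3967) = 23088 + (-1*(-21638) - 15430)*(-1367/19 - 3967) = 23088 + (21638 - 15430)*(-76740/19) = 23088 + 6208*(-76740/19) = 23088 - 476401920/19 = -475963248/19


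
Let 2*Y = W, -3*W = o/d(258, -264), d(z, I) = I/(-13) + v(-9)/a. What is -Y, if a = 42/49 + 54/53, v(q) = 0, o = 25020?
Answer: 9035/44 ≈ 205.34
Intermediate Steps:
a = 696/371 (a = 42*(1/49) + 54*(1/53) = 6/7 + 54/53 = 696/371 ≈ 1.8760)
d(z, I) = -I/13 (d(z, I) = I/(-13) + 0/(696/371) = I*(-1/13) + 0*(371/696) = -I/13 + 0 = -I/13)
W = -9035/22 (W = -8340/((-1/13*(-264))) = -8340/264/13 = -8340*13/264 = -1/3*27105/22 = -9035/22 ≈ -410.68)
Y = -9035/44 (Y = (1/2)*(-9035/22) = -9035/44 ≈ -205.34)
-Y = -1*(-9035/44) = 9035/44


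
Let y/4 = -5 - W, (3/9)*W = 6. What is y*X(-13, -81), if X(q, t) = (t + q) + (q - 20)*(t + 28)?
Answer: -152260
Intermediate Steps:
W = 18 (W = 3*6 = 18)
y = -92 (y = 4*(-5 - 1*18) = 4*(-5 - 18) = 4*(-23) = -92)
X(q, t) = q + t + (-20 + q)*(28 + t) (X(q, t) = (q + t) + (-20 + q)*(28 + t) = q + t + (-20 + q)*(28 + t))
y*X(-13, -81) = -92*(-560 - 19*(-81) + 29*(-13) - 13*(-81)) = -92*(-560 + 1539 - 377 + 1053) = -92*1655 = -152260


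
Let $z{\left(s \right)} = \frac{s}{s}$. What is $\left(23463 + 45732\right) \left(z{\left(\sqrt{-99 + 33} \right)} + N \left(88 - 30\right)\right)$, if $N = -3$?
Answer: $-11970735$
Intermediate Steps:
$z{\left(s \right)} = 1$
$\left(23463 + 45732\right) \left(z{\left(\sqrt{-99 + 33} \right)} + N \left(88 - 30\right)\right) = \left(23463 + 45732\right) \left(1 - 3 \left(88 - 30\right)\right) = 69195 \left(1 - 174\right) = 69195 \left(-173\right) = -11970735$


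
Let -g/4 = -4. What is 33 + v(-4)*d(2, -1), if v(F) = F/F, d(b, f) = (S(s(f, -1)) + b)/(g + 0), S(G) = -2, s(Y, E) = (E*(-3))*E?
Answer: 33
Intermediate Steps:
g = 16 (g = -4*(-4) = 16)
s(Y, E) = -3*E² (s(Y, E) = (-3*E)*E = -3*E²)
d(b, f) = -⅛ + b/16 (d(b, f) = (-2 + b)/(16 + 0) = (-2 + b)/16 = (-2 + b)*(1/16) = -⅛ + b/16)
v(F) = 1
33 + v(-4)*d(2, -1) = 33 + 1*(-⅛ + (1/16)*2) = 33 + 1*(-⅛ + ⅛) = 33 + 1*0 = 33 + 0 = 33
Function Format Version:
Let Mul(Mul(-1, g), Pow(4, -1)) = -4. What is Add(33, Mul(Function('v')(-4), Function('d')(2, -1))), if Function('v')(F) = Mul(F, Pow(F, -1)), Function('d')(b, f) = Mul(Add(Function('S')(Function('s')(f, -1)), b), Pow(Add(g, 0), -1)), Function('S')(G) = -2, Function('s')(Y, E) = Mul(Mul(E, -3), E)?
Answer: 33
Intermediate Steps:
g = 16 (g = Mul(-4, -4) = 16)
Function('s')(Y, E) = Mul(-3, Pow(E, 2)) (Function('s')(Y, E) = Mul(Mul(-3, E), E) = Mul(-3, Pow(E, 2)))
Function('d')(b, f) = Add(Rational(-1, 8), Mul(Rational(1, 16), b)) (Function('d')(b, f) = Mul(Add(-2, b), Pow(Add(16, 0), -1)) = Mul(Add(-2, b), Pow(16, -1)) = Mul(Add(-2, b), Rational(1, 16)) = Add(Rational(-1, 8), Mul(Rational(1, 16), b)))
Function('v')(F) = 1
Add(33, Mul(Function('v')(-4), Function('d')(2, -1))) = Add(33, Mul(1, Add(Rational(-1, 8), Mul(Rational(1, 16), 2)))) = Add(33, Mul(1, Add(Rational(-1, 8), Rational(1, 8)))) = Add(33, Mul(1, 0)) = Add(33, 0) = 33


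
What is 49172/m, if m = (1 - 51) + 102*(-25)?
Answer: -12293/650 ≈ -18.912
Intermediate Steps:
m = -2600 (m = -50 - 2550 = -2600)
49172/m = 49172/(-2600) = 49172*(-1/2600) = -12293/650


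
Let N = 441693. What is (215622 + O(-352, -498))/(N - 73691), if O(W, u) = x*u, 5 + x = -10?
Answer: 111546/184001 ≈ 0.60623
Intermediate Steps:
x = -15 (x = -5 - 10 = -15)
O(W, u) = -15*u
(215622 + O(-352, -498))/(N - 73691) = (215622 - 15*(-498))/(441693 - 73691) = (215622 + 7470)/368002 = 223092*(1/368002) = 111546/184001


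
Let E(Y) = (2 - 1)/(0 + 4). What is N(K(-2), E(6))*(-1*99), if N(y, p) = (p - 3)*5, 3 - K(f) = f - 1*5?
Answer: 5445/4 ≈ 1361.3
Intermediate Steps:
E(Y) = 1/4
K(f) = 8 - f (K(f) = 3 - (f - 1*5) = 3 - (f - 5) = 3 - (-5 + f) = 3 + (5 - f) = 8 - f)
N(y, p) = -15 + 5*p (N(y, p) = (-3 + p)*5 = -15 + 5*p)
N(K(-2), E(6))*(-1*99) = (-15 + 5*(1/4))*(-1*99) = (-15 + 5/4)*(-99) = -55/4*(-99) = 5445/4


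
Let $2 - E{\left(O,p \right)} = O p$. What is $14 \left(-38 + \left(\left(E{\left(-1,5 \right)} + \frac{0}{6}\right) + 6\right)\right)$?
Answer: $-350$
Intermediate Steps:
$E{\left(O,p \right)} = 2 - O p$
$14 \left(-38 + \left(\left(E{\left(-1,5 \right)} + \frac{0}{6}\right) + 6\right)\right) = 14 \left(-38 + \left(\left(\left(2 - \left(-1\right) 5\right) + \frac{0}{6}\right) + 6\right)\right) = 14 \left(-38 + \left(\left(\left(2 + 5\right) + 0 \cdot \frac{1}{6}\right) + 6\right)\right) = 14 \left(-38 + \left(\left(7 + 0\right) + 6\right)\right) = 14 \left(-38 + \left(7 + 6\right)\right) = 14 \left(-38 + 13\right) = 14 \left(-25\right) = -350$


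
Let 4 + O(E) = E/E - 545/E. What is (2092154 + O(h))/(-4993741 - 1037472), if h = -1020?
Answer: -426798913/1230367452 ≈ -0.34689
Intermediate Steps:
O(E) = -3 - 545/E (O(E) = -4 + (E/E - 545/E) = -4 + (1 - 545/E) = -3 - 545/E)
(2092154 + O(h))/(-4993741 - 1037472) = (2092154 + (-3 - 545/(-1020)))/(-4993741 - 1037472) = (2092154 + (-3 - 545*(-1/1020)))/(-6031213) = (2092154 + (-3 + 109/204))*(-1/6031213) = (2092154 - 503/204)*(-1/6031213) = (426798913/204)*(-1/6031213) = -426798913/1230367452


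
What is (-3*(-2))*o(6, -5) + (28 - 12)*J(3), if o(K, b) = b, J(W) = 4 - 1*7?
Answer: -78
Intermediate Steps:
J(W) = -3 (J(W) = 4 - 7 = -3)
(-3*(-2))*o(6, -5) + (28 - 12)*J(3) = -3*(-2)*(-5) + (28 - 12)*(-3) = 6*(-5) + 16*(-3) = -30 - 48 = -78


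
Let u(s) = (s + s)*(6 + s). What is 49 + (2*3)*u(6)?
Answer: 913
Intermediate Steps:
u(s) = 2*s*(6 + s) (u(s) = (2*s)*(6 + s) = 2*s*(6 + s))
49 + (2*3)*u(6) = 49 + (2*3)*(2*6*(6 + 6)) = 49 + 6*(2*6*12) = 49 + 6*144 = 49 + 864 = 913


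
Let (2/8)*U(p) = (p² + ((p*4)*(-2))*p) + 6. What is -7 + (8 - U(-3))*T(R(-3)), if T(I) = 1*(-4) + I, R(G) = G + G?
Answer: -2367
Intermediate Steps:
R(G) = 2*G
T(I) = -4 + I
U(p) = 24 - 28*p² (U(p) = 4*((p² + ((p*4)*(-2))*p) + 6) = 4*((p² + ((4*p)*(-2))*p) + 6) = 4*((p² + (-8*p)*p) + 6) = 4*((p² - 8*p²) + 6) = 4*(-7*p² + 6) = 4*(6 - 7*p²) = 24 - 28*p²)
-7 + (8 - U(-3))*T(R(-3)) = -7 + (8 - (24 - 28*(-3)²))*(-4 + 2*(-3)) = -7 + (8 - (24 - 28*9))*(-4 - 6) = -7 + (8 - (24 - 252))*(-10) = -7 + (8 - 1*(-228))*(-10) = -7 + (8 + 228)*(-10) = -7 + 236*(-10) = -7 - 2360 = -2367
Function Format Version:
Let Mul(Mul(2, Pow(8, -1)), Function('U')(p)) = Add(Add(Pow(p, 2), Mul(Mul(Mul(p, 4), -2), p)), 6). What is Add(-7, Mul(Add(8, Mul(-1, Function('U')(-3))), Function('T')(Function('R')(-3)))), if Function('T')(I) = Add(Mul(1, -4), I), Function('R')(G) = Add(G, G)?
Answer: -2367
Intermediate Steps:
Function('R')(G) = Mul(2, G)
Function('T')(I) = Add(-4, I)
Function('U')(p) = Add(24, Mul(-28, Pow(p, 2))) (Function('U')(p) = Mul(4, Add(Add(Pow(p, 2), Mul(Mul(Mul(p, 4), -2), p)), 6)) = Mul(4, Add(Add(Pow(p, 2), Mul(Mul(Mul(4, p), -2), p)), 6)) = Mul(4, Add(Add(Pow(p, 2), Mul(Mul(-8, p), p)), 6)) = Mul(4, Add(Add(Pow(p, 2), Mul(-8, Pow(p, 2))), 6)) = Mul(4, Add(Mul(-7, Pow(p, 2)), 6)) = Mul(4, Add(6, Mul(-7, Pow(p, 2)))) = Add(24, Mul(-28, Pow(p, 2))))
Add(-7, Mul(Add(8, Mul(-1, Function('U')(-3))), Function('T')(Function('R')(-3)))) = Add(-7, Mul(Add(8, Mul(-1, Add(24, Mul(-28, Pow(-3, 2))))), Add(-4, Mul(2, -3)))) = Add(-7, Mul(Add(8, Mul(-1, Add(24, Mul(-28, 9)))), Add(-4, -6))) = Add(-7, Mul(Add(8, Mul(-1, Add(24, -252))), -10)) = Add(-7, Mul(Add(8, Mul(-1, -228)), -10)) = Add(-7, Mul(Add(8, 228), -10)) = Add(-7, Mul(236, -10)) = Add(-7, -2360) = -2367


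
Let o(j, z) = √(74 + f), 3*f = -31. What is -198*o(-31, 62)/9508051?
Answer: -66*√573/9508051 ≈ -0.00016616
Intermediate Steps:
f = -31/3 (f = (⅓)*(-31) = -31/3 ≈ -10.333)
o(j, z) = √573/3 (o(j, z) = √(74 - 31/3) = √(191/3) = √573/3)
-198*o(-31, 62)/9508051 = -66*√573/9508051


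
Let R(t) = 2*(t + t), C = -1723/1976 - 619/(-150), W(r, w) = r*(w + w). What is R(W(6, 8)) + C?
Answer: 57391147/148200 ≈ 387.25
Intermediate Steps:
W(r, w) = 2*r*w (W(r, w) = r*(2*w) = 2*r*w)
C = 482347/148200 (C = -1723*1/1976 - 619*(-1/150) = -1723/1976 + 619/150 = 482347/148200 ≈ 3.2547)
R(t) = 4*t (R(t) = 2*(2*t) = 4*t)
R(W(6, 8)) + C = 4*(2*6*8) + 482347/148200 = 4*96 + 482347/148200 = 384 + 482347/148200 = 57391147/148200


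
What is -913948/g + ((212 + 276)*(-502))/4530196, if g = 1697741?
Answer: -1139067343256/1922774871809 ≈ -0.59241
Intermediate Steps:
-913948/g + ((212 + 276)*(-502))/4530196 = -913948/1697741 + ((212 + 276)*(-502))/4530196 = -913948*1/1697741 + (488*(-502))*(1/4530196) = -913948/1697741 - 244976*1/4530196 = -913948/1697741 - 61244/1132549 = -1139067343256/1922774871809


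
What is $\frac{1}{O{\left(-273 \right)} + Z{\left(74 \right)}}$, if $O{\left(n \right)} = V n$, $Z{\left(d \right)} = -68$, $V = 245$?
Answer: $- \frac{1}{66953} \approx -1.4936 \cdot 10^{-5}$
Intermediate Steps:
$O{\left(n \right)} = 245 n$
$\frac{1}{O{\left(-273 \right)} + Z{\left(74 \right)}} = \frac{1}{245 \left(-273\right) - 68} = \frac{1}{-66885 - 68} = \frac{1}{-66953} = - \frac{1}{66953}$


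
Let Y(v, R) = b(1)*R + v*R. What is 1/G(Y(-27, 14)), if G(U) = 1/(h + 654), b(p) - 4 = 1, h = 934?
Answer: 1588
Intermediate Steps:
b(p) = 5 (b(p) = 4 + 1 = 5)
Y(v, R) = 5*R + R*v (Y(v, R) = 5*R + v*R = 5*R + R*v)
G(U) = 1/1588 (G(U) = 1/(934 + 654) = 1/1588)
1/G(Y(-27, 14)) = 1/(1/1588) = 1588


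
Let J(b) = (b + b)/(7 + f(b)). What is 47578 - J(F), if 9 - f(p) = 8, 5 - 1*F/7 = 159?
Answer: 95695/2 ≈ 47848.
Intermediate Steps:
F = -1078 (F = 35 - 7*159 = 35 - 1113 = -1078)
f(p) = 1 (f(p) = 9 - 1*8 = 9 - 8 = 1)
J(b) = b/4 (J(b) = (b + b)/(7 + 1) = (2*b)/8 = (2*b)*(1/8) = b/4)
47578 - J(F) = 47578 - (-1078)/4 = 47578 - 1*(-539/2) = 47578 + 539/2 = 95695/2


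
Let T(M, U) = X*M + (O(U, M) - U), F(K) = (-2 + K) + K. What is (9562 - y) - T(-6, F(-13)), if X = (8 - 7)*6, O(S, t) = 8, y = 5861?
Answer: 3701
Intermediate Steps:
F(K) = -2 + 2*K
X = 6 (X = 1*6 = 6)
T(M, U) = 8 - U + 6*M (T(M, U) = 6*M + (8 - U) = 8 - U + 6*M)
(9562 - y) - T(-6, F(-13)) = (9562 - 1*5861) - (8 - (-2 + 2*(-13)) + 6*(-6)) = (9562 - 5861) - (8 - (-2 - 26) - 36) = 3701 - (8 - 1*(-28) - 36) = 3701 - (8 + 28 - 36) = 3701 - 1*0 = 3701 + 0 = 3701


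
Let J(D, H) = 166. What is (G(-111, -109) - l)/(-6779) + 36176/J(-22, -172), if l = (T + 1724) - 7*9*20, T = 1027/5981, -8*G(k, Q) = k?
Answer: 5868840777247/26922012136 ≈ 217.99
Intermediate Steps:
G(k, Q) = -k/8
T = 1027/5981 (T = 1027*(1/5981) = 1027/5981 ≈ 0.17171)
l = 2776211/5981 (l = (1027/5981 + 1724) - 7*9*20 = 10312271/5981 - 63*20 = 10312271/5981 - 1260 = 2776211/5981 ≈ 464.17)
(G(-111, -109) - l)/(-6779) + 36176/J(-22, -172) = (-1/8*(-111) - 1*2776211/5981)/(-6779) + 36176/166 = (111/8 - 2776211/5981)*(-1/6779) + 36176*(1/166) = -21545797/47848*(-1/6779) + 18088/83 = 21545797/324361592 + 18088/83 = 5868840777247/26922012136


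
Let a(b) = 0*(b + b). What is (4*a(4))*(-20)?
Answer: 0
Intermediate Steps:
a(b) = 0 (a(b) = 0*(2*b) = 0)
(4*a(4))*(-20) = (4*0)*(-20) = 0*(-20) = 0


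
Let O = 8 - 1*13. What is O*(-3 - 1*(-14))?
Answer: -55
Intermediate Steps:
O = -5 (O = 8 - 13 = -5)
O*(-3 - 1*(-14)) = -5*(-3 - 1*(-14)) = -5*(-3 + 14) = -5*11 = -55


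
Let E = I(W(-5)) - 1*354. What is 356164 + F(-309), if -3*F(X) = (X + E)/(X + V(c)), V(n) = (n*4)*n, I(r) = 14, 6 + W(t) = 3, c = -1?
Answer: 325889411/915 ≈ 3.5616e+5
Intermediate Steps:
W(t) = -3 (W(t) = -6 + 3 = -3)
V(n) = 4*n² (V(n) = (4*n)*n = 4*n²)
E = -340 (E = 14 - 1*354 = 14 - 354 = -340)
F(X) = -(-340 + X)/(3*(4 + X)) (F(X) = -(X - 340)/(3*(X + 4*(-1)²)) = -(-340 + X)/(3*(X + 4*1)) = -(-340 + X)/(3*(X + 4)) = -(-340 + X)/(3*(4 + X)))
356164 + F(-309) = 356164 + (340 - 1*(-309))/(3*(4 - 309)) = 356164 + (⅓)*(340 + 309)/(-305) = 356164 + (⅓)*(-1/305)*649 = 356164 - 649/915 = 325889411/915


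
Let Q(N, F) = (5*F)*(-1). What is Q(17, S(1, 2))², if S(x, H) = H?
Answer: 100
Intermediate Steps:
Q(N, F) = -5*F
Q(17, S(1, 2))² = (-5*2)² = (-10)² = 100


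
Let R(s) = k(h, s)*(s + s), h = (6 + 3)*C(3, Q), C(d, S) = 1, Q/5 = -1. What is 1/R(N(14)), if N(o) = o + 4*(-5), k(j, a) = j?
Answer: -1/108 ≈ -0.0092593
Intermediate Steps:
Q = -5 (Q = 5*(-1) = -5)
h = 9 (h = (6 + 3)*1 = 9*1 = 9)
N(o) = -20 + o (N(o) = o - 20 = -20 + o)
R(s) = 18*s (R(s) = 9*(s + s) = 9*(2*s) = 18*s)
1/R(N(14)) = 1/(18*(-20 + 14)) = 1/(18*(-6)) = 1/(-108) = -1/108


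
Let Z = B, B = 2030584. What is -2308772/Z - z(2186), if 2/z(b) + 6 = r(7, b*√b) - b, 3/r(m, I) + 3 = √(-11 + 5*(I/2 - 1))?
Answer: -173858163499952241488248887719/153032491658969811725215528250 + 144193278*√(-16 + 5465*√2186)/301455131447839265403875 + 94574019744*√2186/301455131447839265403875 + 31510298112*√2186*√(-16 + 5465*√2186)/301455131447839265403875 ≈ -1.1361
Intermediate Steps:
Z = 2030584
r(m, I) = 3/(-3 + √(-16 + 5*I/2)) (r(m, I) = 3/(-3 + √(-11 + 5*(I/2 - 1))) = 3/(-3 + √(-11 + 5*(-1 + I/2))) = 3/(-3 + √(-11 + (-5 + 5*I/2))) = 3/(-3 + √(-16 + 5*I/2)))
z(b) = 2/(-6 - b + 3*√2/(√(-32 + 5*b^(3/2)) - 3*√2)) (z(b) = 2/(-6 + (3*√2/(√(-32 + 5*(b*√b)) - 3*√2) - b)) = 2/(-6 + (3*√2/(√(-32 + 5*b^(3/2)) - 3*√2) - b)) = 2/(-6 + (-b + 3*√2/(√(-32 + 5*b^(3/2)) - 3*√2))) = 2/(-6 - b + 3*√2/(√(-32 + 5*b^(3/2)) - 3*√2)))
-2308772/Z - z(2186) = -2308772/2030584 - 2*(-√(-32 + 5*2186^(3/2)) + 3*√2)/(-3*√2 + (6 + 2186)*(√(-32 + 5*2186^(3/2)) - 3*√2)) = -2308772*1/2030584 - 2*(-√(-32 + 5*(2186*√2186)) + 3*√2)/(-3*√2 + 2192*(√(-32 + 5*(2186*√2186)) - 3*√2)) = -577193/507646 - 2*(-√(-32 + 10930*√2186) + 3*√2)/(-3*√2 + 2192*(√(-32 + 10930*√2186) - 3*√2)) = -577193/507646 - 2*(-√(-32 + 10930*√2186) + 3*√2)/(-3*√2 + (-6576*√2 + 2192*√(-32 + 10930*√2186))) = -577193/507646 - 2*(-√(-32 + 10930*√2186) + 3*√2)/(-6579*√2 + 2192*√(-32 + 10930*√2186))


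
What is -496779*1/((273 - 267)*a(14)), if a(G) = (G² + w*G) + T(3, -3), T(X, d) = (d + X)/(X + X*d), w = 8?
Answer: -165593/616 ≈ -268.82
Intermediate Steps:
T(X, d) = (X + d)/(X + X*d)
a(G) = G² + 8*G (a(G) = (G² + 8*G) + (3 - 3)/(3*(1 - 3)) = (G² + 8*G) + (⅓)*0/(-2) = (G² + 8*G) + (⅓)*(-½)*0 = (G² + 8*G) + 0 = G² + 8*G)
-496779*1/((273 - 267)*a(14)) = -496779*1/(14*(8 + 14)*(273 - 267)) = -496779/((14*22)*6) = -496779/(308*6) = -496779/1848 = -496779*1/1848 = -165593/616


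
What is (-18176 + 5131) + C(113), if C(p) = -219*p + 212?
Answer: -37580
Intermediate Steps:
C(p) = 212 - 219*p
(-18176 + 5131) + C(113) = (-18176 + 5131) + (212 - 219*113) = -13045 + (212 - 24747) = -13045 - 24535 = -37580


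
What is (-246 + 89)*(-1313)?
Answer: 206141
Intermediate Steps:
(-246 + 89)*(-1313) = -157*(-1313) = 206141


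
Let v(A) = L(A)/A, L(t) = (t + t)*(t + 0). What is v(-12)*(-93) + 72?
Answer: 2304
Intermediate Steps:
L(t) = 2*t² (L(t) = (2*t)*t = 2*t²)
v(A) = 2*A (v(A) = (2*A²)/A = 2*A)
v(-12)*(-93) + 72 = (2*(-12))*(-93) + 72 = -24*(-93) + 72 = 2232 + 72 = 2304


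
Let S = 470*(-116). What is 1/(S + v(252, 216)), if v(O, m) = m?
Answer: -1/54304 ≈ -1.8415e-5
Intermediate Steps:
S = -54520
1/(S + v(252, 216)) = 1/(-54520 + 216) = 1/(-54304) = -1/54304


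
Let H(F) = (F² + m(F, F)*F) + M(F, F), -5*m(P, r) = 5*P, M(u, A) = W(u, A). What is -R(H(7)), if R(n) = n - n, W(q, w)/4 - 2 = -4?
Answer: 0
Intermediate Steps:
W(q, w) = -8 (W(q, w) = 8 + 4*(-4) = 8 - 16 = -8)
M(u, A) = -8
m(P, r) = -P
H(F) = -8 (H(F) = (F² + (-F)*F) - 8 = (F² - F²) - 8 = 0 - 8 = -8)
R(n) = 0
-R(H(7)) = -1*0 = 0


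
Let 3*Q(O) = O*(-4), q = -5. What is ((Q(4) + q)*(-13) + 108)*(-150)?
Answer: -36350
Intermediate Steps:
Q(O) = -4*O/3 (Q(O) = (O*(-4))/3 = (-4*O)/3 = -4*O/3)
((Q(4) + q)*(-13) + 108)*(-150) = ((-4/3*4 - 5)*(-13) + 108)*(-150) = ((-16/3 - 5)*(-13) + 108)*(-150) = (-31/3*(-13) + 108)*(-150) = (403/3 + 108)*(-150) = (727/3)*(-150) = -36350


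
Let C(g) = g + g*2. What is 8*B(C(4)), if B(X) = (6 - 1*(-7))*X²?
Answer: 14976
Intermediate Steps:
C(g) = 3*g (C(g) = g + 2*g = 3*g)
B(X) = 13*X² (B(X) = (6 + 7)*X² = 13*X²)
8*B(C(4)) = 8*(13*(3*4)²) = 8*(13*12²) = 8*(13*144) = 8*1872 = 14976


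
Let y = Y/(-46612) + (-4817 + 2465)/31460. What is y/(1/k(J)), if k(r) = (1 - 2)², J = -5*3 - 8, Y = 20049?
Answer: -185093241/366603380 ≈ -0.50489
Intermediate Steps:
J = -23 (J = -15 - 8 = -23)
k(r) = 1 (k(r) = (-1)² = 1)
y = -185093241/366603380 (y = 20049/(-46612) + (-4817 + 2465)/31460 = 20049*(-1/46612) - 2352*1/31460 = -20049/46612 - 588/7865 = -185093241/366603380 ≈ -0.50489)
y/(1/k(J)) = -185093241/(366603380*(1/1)) = -185093241/366603380/1 = -185093241/366603380*1 = -185093241/366603380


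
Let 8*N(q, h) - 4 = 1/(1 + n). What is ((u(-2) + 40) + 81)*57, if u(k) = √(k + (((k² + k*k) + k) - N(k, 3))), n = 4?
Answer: 6897 + 57*√1390/20 ≈ 7003.3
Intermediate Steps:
N(q, h) = 21/40 (N(q, h) = ½ + 1/(8*(1 + 4)) = ½ + (⅛)/5 = ½ + (⅛)*(⅕) = ½ + 1/40 = 21/40)
u(k) = √(-21/40 + 2*k + 2*k²) (u(k) = √(k + (((k² + k*k) + k) - 1*21/40)) = √(k + (((k² + k²) + k) - 21/40)) = √(k + ((2*k² + k) - 21/40)) = √(k + ((k + 2*k²) - 21/40)) = √(k + (-21/40 + k + 2*k²)) = √(-21/40 + 2*k + 2*k²))
((u(-2) + 40) + 81)*57 = ((√(-210 + 800*(-2) + 800*(-2)²)/20 + 40) + 81)*57 = ((√(-210 - 1600 + 800*4)/20 + 40) + 81)*57 = ((√(-210 - 1600 + 3200)/20 + 40) + 81)*57 = ((√1390/20 + 40) + 81)*57 = ((40 + √1390/20) + 81)*57 = (121 + √1390/20)*57 = 6897 + 57*√1390/20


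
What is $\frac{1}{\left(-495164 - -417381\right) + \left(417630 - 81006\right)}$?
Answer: $\frac{1}{258841} \approx 3.8634 \cdot 10^{-6}$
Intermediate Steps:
$\frac{1}{\left(-495164 - -417381\right) + \left(417630 - 81006\right)} = \frac{1}{\left(-495164 + 417381\right) + \left(417630 - 81006\right)} = \frac{1}{-77783 + 336624} = \frac{1}{258841}$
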